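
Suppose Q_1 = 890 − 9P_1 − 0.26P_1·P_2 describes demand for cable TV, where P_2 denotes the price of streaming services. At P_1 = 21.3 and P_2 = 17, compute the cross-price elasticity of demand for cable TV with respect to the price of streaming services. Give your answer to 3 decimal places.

-0.156

At P_1 = 21.3 and P_2 = 17: Q_1 = 604.154.
∂Q_1/∂P_2 = -0.26P_1 = -0.26(21.3) = -5.5380.
ε = (∂Q_1/∂P_2)(P_2/Q_1) = -5.5380 × (17/604.154) ≈ -0.156.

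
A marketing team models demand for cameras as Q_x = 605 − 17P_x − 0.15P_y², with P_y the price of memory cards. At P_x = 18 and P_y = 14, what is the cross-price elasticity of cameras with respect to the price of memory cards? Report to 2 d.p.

-0.22

At P_x = 18 and P_y = 14: Q_x = 269.6.
∂Q_x/∂P_y = -0.3P_y = -0.3(14) = -4.2000.
ε = (∂Q_x/∂P_y)(P_y/Q_x) = -4.2000 × (14/269.6) ≈ -0.22.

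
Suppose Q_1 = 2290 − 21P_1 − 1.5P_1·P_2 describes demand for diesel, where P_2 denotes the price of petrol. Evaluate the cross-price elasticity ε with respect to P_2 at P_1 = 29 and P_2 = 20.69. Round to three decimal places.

-1.152

At P_1 = 29 and P_2 = 20.69: Q_1 = 780.985.
∂Q_1/∂P_2 = -1.5P_1 = -1.5(29) = -43.5000.
ε = (∂Q_1/∂P_2)(P_2/Q_1) = -43.5000 × (20.69/780.985) ≈ -1.152.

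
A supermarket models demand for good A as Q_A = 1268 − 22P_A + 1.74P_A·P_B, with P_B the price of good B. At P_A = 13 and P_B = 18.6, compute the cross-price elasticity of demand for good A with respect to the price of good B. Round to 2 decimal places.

At P_A = 13 and P_B = 18.6: Q_A = 1402.732.
∂Q_A/∂P_B = 1.74P_A = 1.74(13) = 22.6200.
ε = (∂Q_A/∂P_B)(P_B/Q_A) = 22.6200 × (18.6/1402.732) ≈ 0.30.
ε > 0: substitutes.

0.30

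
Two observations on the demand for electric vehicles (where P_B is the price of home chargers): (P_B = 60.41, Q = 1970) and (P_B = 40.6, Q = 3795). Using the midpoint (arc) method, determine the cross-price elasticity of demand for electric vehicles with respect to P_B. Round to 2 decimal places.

ΔQ_A = 3795 − 1970 = 1825; ΔP_B = 40.6 − 60.41 = -19.81.
Midpoints: Q̄_A = 2882.5, P̄_B = 50.50.
ε = (ΔQ_A/Q̄_A)/(ΔP_B/P̄_B) = (1825/2882.5)/(-19.81/50.50) ≈ -1.61.

-1.61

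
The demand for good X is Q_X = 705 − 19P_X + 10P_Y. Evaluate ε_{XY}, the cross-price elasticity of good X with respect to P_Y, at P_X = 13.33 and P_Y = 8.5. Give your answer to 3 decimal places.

At P_X = 13.33 and P_Y = 8.5: Q_X = 536.73.
∂Q_X/∂P_Y = 10.
ε = (∂Q_X/∂P_Y)(P_Y/Q_X) = 10 × (8.5/536.73) ≈ 0.158.
Since ε > 0, good X and good Y are substitutes.

0.158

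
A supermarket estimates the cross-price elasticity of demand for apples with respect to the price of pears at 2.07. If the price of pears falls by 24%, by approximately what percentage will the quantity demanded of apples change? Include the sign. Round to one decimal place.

-49.7%

%ΔQ ≈ ε × %ΔP of pears = 2.07 × (-24%) = -49.7%.
Demand for apples falls by about 49.7%.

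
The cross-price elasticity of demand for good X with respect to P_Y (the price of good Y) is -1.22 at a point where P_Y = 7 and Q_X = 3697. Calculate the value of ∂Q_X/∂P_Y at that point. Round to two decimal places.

-644.33

ε = (∂Q_X/∂P_Y)·(P_Y/Q_X) ⇒ ∂Q_X/∂P_Y = ε·Q_X/P_Y = -1.22 × 3697/7 ≈ -644.33.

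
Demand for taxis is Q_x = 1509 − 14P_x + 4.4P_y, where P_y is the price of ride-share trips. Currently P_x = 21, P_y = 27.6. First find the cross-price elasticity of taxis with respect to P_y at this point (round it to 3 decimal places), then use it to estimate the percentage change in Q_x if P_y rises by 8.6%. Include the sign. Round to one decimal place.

At P_x = 21, P_y = 27.6: Q_x = 1336.44.
∂Q_x/∂P_y = 4.4.
ε = (∂Q_x/∂P_y)(P_y/Q_x) = 4.4000 × 27.6/1336.44 ≈ 0.091.
%ΔQ_x ≈ ε × %ΔP_y = 0.091 × (8.6%) = 0.8%.

0.8%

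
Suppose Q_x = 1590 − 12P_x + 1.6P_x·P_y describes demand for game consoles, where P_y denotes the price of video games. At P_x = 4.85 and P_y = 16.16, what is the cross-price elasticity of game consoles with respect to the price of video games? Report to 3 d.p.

0.076

At P_x = 4.85 and P_y = 16.16: Q_x = 1657.202.
∂Q_x/∂P_y = 1.6P_x = 1.6(4.85) = 7.7600.
ε = (∂Q_x/∂P_y)(P_y/Q_x) = 7.7600 × (16.16/1657.202) ≈ 0.076.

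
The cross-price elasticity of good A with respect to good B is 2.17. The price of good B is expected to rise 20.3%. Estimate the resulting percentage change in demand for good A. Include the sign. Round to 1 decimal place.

44.1%

%ΔQ ≈ ε × %ΔP of good B = 2.17 × (20.3%) = 44.1%.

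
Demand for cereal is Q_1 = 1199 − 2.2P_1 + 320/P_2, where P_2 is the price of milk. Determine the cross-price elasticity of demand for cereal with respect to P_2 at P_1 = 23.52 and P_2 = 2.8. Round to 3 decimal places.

-0.091

At P_1 = 23.52 and P_2 = 2.8: Q_1 = 1261.542.
∂Q_1/∂P_2 = −320/P_2² = -40.8163.
ε = (∂Q_1/∂P_2)(P_2/Q_1) = -40.8163 × (2.8/1261.542) ≈ -0.091.
ε < 0: complements.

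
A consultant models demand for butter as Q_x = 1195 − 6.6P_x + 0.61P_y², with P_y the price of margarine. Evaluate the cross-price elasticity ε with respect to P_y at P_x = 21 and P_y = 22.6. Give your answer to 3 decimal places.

0.456

At P_x = 21 and P_y = 22.6: Q_x = 1367.964.
∂Q_x/∂P_y = 1.22P_y = 1.22(22.6) = 27.5720.
ε = (∂Q_x/∂P_y)(P_y/Q_x) = 27.5720 × (22.6/1367.964) ≈ 0.456.
ε > 0: substitutes.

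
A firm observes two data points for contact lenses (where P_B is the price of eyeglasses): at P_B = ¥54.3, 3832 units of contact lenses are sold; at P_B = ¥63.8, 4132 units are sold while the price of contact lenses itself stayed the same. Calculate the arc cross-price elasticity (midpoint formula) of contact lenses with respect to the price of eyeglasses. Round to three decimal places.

ΔQ_A = 4132 − 3832 = 300; ΔP_B = 63.8 − 54.3 = 9.5.
Midpoints: Q̄_A = 3982.0, P̄_B = 59.05.
ε = (ΔQ_A/Q̄_A)/(ΔP_B/P̄_B) = (300/3982.0)/(9.5/59.05) ≈ 0.468.

0.468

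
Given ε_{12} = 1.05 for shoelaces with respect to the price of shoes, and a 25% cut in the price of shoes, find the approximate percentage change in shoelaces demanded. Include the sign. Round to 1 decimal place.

%ΔQ ≈ ε × %ΔP of shoes = 1.05 × (-25%) = -26.3%.
Demand for shoelaces falls by about 26.3%.

-26.3%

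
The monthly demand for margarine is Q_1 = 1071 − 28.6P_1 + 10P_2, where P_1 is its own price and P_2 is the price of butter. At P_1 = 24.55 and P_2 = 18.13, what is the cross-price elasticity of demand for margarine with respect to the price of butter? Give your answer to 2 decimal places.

At P_1 = 24.55 and P_2 = 18.13: Q_1 = 550.17.
∂Q_1/∂P_2 = 10.
ε = (∂Q_1/∂P_2)(P_2/Q_1) = 10 × (18.13/550.17) ≈ 0.33.

0.33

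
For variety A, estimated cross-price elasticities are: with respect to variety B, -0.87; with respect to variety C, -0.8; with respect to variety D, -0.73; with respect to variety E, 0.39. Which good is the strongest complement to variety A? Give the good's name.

Complements have ε < 0. The most negative value is -0.87 (variety B).

variety B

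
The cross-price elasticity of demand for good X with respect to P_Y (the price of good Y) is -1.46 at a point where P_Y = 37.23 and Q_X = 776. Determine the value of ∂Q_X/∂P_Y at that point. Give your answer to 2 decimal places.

-30.43

ε = (∂Q_X/∂P_Y)·(P_Y/Q_X) ⇒ ∂Q_X/∂P_Y = ε·Q_X/P_Y = -1.46 × 776/37.23 ≈ -30.43.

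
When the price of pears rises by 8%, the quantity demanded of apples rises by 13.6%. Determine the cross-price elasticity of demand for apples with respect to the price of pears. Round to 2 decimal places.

ε = (%ΔQ of apples) / (%ΔP of pears) = (13.6%) / (8%) ≈ 1.70.
Positive cross-price elasticity: substitutes.

1.70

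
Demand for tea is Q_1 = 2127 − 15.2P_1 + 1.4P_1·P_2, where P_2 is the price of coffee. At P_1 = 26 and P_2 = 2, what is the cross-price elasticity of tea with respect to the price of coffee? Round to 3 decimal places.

At P_1 = 26 and P_2 = 2: Q_1 = 1804.6.
∂Q_1/∂P_2 = 1.4P_1 = 1.4(26) = 36.4000.
ε = (∂Q_1/∂P_2)(P_2/Q_1) = 36.4000 × (2/1804.6) ≈ 0.040.

0.040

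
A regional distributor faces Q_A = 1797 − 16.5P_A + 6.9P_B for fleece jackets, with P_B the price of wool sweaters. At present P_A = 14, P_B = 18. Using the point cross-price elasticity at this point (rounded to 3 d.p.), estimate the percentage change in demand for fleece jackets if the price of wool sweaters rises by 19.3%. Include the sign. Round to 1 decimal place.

1.4%

At P_A = 14, P_B = 18: Q_A = 1690.2.
∂Q_A/∂P_B = 6.9.
ε = (∂Q_A/∂P_B)(P_B/Q_A) = 6.9000 × 18/1690.2 ≈ 0.073.
%ΔQ_A ≈ ε × %ΔP_B = 0.073 × (19.3%) = 1.4%.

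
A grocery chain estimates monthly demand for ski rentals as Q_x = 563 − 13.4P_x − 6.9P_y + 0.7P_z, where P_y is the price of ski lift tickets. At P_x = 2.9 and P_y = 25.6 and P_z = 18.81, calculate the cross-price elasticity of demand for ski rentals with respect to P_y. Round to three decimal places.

-0.490

At P_x = 2.9 and P_y = 25.6 and P_z = 18.81: Q_x = 360.667.
∂Q_x/∂P_y = -6.9.
ε = (∂Q_x/∂P_y)(P_y/Q_x) = -6.9 × (25.6/360.667) ≈ -0.490.
Since ε < 0, ski rentals and ski lift tickets are complements.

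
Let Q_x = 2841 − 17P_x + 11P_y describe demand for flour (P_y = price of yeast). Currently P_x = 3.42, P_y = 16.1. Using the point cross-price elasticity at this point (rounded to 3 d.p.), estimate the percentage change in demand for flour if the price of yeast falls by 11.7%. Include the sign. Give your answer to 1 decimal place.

At P_x = 3.42, P_y = 16.1: Q_x = 2959.96.
∂Q_x/∂P_y = 11.
ε = (∂Q_x/∂P_y)(P_y/Q_x) = 11.0000 × 16.1/2959.96 ≈ 0.060.
%ΔQ_x ≈ ε × %ΔP_y = 0.060 × (-11.7%) = -0.7%.

-0.7%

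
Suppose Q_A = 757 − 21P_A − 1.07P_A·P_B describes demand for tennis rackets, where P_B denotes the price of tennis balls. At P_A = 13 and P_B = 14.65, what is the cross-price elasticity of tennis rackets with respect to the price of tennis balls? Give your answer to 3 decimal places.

-0.727

At P_A = 13 and P_B = 14.65: Q_A = 280.219.
∂Q_A/∂P_B = -1.07P_A = -1.07(13) = -13.9100.
ε = (∂Q_A/∂P_B)(P_B/Q_A) = -13.9100 × (14.65/280.219) ≈ -0.727.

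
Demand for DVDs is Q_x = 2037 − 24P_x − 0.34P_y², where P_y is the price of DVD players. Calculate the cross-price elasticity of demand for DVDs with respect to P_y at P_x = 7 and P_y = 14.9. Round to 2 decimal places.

At P_x = 7 and P_y = 14.9: Q_x = 1793.517.
∂Q_x/∂P_y = -0.68P_y = -0.68(14.9) = -10.1320.
ε = (∂Q_x/∂P_y)(P_y/Q_x) = -10.1320 × (14.9/1793.517) ≈ -0.08.
ε < 0: complements.

-0.08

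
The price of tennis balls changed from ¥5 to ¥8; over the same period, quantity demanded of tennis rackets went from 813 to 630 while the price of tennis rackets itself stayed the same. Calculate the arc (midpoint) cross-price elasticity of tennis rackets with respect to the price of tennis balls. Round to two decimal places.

ΔQ_A = 630 − 813 = -183; ΔP_B = 8 − 5 = 3.
Midpoints: Q̄_A = 721.5, P̄_B = 6.50.
ε = (ΔQ_A/Q̄_A)/(ΔP_B/P̄_B) = (-183/721.5)/(3/6.50) ≈ -0.55.

-0.55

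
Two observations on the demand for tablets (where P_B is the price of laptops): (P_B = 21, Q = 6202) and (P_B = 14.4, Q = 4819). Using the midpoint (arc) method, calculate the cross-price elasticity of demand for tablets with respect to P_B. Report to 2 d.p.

ΔQ_A = 4819 − 6202 = -1383; ΔP_B = 14.4 − 21 = -6.6.
Midpoints: Q̄_A = 5510.5, P̄_B = 17.70.
ε = (ΔQ_A/Q̄_A)/(ΔP_B/P̄_B) = (-1383/5510.5)/(-6.6/17.70) ≈ 0.67.
ε > 0: tablets and laptops are substitutes.

0.67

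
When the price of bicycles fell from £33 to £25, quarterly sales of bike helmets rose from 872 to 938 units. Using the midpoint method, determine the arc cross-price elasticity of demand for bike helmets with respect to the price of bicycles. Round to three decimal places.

ΔQ_A = 938 − 872 = 66; ΔP_B = 25 − 33 = -8.
Midpoints: Q̄_A = 905.0, P̄_B = 29.00.
ε = (ΔQ_A/Q̄_A)/(ΔP_B/P̄_B) = (66/905.0)/(-8/29.00) ≈ -0.264.

-0.264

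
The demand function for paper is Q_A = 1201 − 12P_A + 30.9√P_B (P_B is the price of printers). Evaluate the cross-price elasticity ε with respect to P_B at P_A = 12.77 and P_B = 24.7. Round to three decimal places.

At P_A = 12.77 and P_B = 24.7: Q_A = 1201.330.
∂Q_A/∂P_B = 30.9/(2√P_B) = 30.9/(2√24.7) = 3.1087.
ε = (∂Q_A/∂P_B)(P_B/Q_A) = 3.1087 × (24.7/1201.330) ≈ 0.064.

0.064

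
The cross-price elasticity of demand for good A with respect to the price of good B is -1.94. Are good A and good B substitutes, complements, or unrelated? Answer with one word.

complements

ε = -1.94 < 0, so a higher price of good B lowers demand for good A: complements.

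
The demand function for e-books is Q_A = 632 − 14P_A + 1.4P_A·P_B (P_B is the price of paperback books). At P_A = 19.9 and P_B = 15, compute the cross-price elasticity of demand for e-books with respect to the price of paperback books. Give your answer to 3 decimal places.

0.542

At P_A = 19.9 and P_B = 15: Q_A = 771.3.
∂Q_A/∂P_B = 1.4P_A = 1.4(19.9) = 27.8600.
ε = (∂Q_A/∂P_B)(P_B/Q_A) = 27.8600 × (15/771.3) ≈ 0.542.
ε > 0: substitutes.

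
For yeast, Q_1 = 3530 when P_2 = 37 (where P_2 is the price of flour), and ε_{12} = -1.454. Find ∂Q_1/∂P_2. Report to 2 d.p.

ε = (∂Q_1/∂P_2)·(P_2/Q_1) ⇒ ∂Q_1/∂P_2 = ε·Q_1/P_2 = -1.454 × 3530/37 ≈ -138.72.

-138.72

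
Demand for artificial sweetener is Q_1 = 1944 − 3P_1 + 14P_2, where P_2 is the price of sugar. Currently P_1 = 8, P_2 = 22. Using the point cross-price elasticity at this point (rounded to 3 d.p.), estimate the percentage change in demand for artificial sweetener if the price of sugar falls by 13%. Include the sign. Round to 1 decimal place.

At P_1 = 8, P_2 = 22: Q_1 = 2228.
∂Q_1/∂P_2 = 14.
ε = (∂Q_1/∂P_2)(P_2/Q_1) = 14.0000 × 22/2228 ≈ 0.138.
%ΔQ_1 ≈ ε × %ΔP_2 = 0.138 × (-13%) = -1.8%.

-1.8%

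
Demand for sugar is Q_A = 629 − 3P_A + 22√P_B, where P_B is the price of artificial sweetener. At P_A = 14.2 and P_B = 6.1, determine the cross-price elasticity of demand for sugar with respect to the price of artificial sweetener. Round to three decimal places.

0.042

At P_A = 14.2 and P_B = 6.1: Q_A = 640.736.
∂Q_A/∂P_B = 22/(2√P_B) = 22/(2√6.1) = 4.4538.
ε = (∂Q_A/∂P_B)(P_B/Q_A) = 4.4538 × (6.1/640.736) ≈ 0.042.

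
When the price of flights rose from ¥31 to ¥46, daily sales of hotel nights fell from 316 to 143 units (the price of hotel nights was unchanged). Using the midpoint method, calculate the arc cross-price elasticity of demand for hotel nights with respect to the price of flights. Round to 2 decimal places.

-1.93

ΔQ_A = 143 − 316 = -173; ΔP_B = 46 − 31 = 15.
Midpoints: Q̄_A = 229.5, P̄_B = 38.50.
ε = (ΔQ_A/Q̄_A)/(ΔP_B/P̄_B) = (-173/229.5)/(15/38.50) ≈ -1.93.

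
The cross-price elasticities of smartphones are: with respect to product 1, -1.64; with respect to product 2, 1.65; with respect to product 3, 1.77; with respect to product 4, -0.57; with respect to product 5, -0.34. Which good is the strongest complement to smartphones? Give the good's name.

product 1

Complements have ε < 0. The most negative value is -1.64 (product 1).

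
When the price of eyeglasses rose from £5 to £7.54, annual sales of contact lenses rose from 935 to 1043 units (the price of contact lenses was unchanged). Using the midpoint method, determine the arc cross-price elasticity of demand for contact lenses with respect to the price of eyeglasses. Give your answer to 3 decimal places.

ΔQ_A = 1043 − 935 = 108; ΔP_B = 7.54 − 5 = 2.54.
Midpoints: Q̄_A = 989.0, P̄_B = 6.27.
ε = (ΔQ_A/Q̄_A)/(ΔP_B/P̄_B) = (108/989.0)/(2.54/6.27) ≈ 0.270.
ε > 0: contact lenses and eyeglasses are substitutes.

0.270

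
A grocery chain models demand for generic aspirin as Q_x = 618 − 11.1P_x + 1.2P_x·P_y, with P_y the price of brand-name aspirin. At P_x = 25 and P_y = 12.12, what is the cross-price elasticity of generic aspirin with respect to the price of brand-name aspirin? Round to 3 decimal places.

0.516

At P_x = 25 and P_y = 12.12: Q_x = 704.1.
∂Q_x/∂P_y = 1.2P_x = 1.2(25) = 30.0000.
ε = (∂Q_x/∂P_y)(P_y/Q_x) = 30.0000 × (12.12/704.1) ≈ 0.516.
ε > 0: substitutes.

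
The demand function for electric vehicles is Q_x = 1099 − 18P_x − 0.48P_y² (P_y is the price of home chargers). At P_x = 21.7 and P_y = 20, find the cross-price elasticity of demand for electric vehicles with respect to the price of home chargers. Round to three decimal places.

-0.744

At P_x = 21.7 and P_y = 20: Q_x = 516.4.
∂Q_x/∂P_y = -0.96P_y = -0.96(20) = -19.2000.
ε = (∂Q_x/∂P_y)(P_y/Q_x) = -19.2000 × (20/516.4) ≈ -0.744.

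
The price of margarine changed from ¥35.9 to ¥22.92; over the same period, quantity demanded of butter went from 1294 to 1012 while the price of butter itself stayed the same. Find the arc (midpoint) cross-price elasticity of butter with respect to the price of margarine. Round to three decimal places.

0.554

ΔQ_A = 1012 − 1294 = -282; ΔP_B = 22.92 − 35.9 = -12.98.
Midpoints: Q̄_A = 1153.0, P̄_B = 29.41.
ε = (ΔQ_A/Q̄_A)/(ΔP_B/P̄_B) = (-282/1153.0)/(-12.98/29.41) ≈ 0.554.
ε > 0: butter and margarine are substitutes.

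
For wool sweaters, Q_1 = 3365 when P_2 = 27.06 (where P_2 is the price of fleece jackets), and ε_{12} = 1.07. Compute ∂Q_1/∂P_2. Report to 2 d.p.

ε = (∂Q_1/∂P_2)·(P_2/Q_1) ⇒ ∂Q_1/∂P_2 = ε·Q_1/P_2 = 1.07 × 3365/27.06 ≈ 133.06.

133.06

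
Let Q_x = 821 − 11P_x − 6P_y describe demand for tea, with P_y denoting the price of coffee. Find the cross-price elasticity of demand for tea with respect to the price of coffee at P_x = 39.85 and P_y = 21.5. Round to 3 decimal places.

At P_x = 39.85 and P_y = 21.5: Q_x = 253.65.
∂Q_x/∂P_y = -6.
ε = (∂Q_x/∂P_y)(P_y/Q_x) = -6 × (21.5/253.65) ≈ -0.509.

-0.509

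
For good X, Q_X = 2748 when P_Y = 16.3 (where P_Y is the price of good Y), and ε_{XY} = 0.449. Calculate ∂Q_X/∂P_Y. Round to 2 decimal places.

ε = (∂Q_X/∂P_Y)·(P_Y/Q_X) ⇒ ∂Q_X/∂P_Y = ε·Q_X/P_Y = 0.449 × 2748/16.3 ≈ 75.70.

75.70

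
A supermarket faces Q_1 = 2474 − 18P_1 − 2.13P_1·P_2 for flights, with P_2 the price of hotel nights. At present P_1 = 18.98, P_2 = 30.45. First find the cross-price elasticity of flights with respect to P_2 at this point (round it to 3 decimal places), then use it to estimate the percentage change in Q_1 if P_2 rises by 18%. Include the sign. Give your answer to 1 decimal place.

At P_1 = 18.98, P_2 = 30.45: Q_1 = 901.346.
∂Q_1/∂P_2 = -2.13P_1 = -40.4274.
ε = (∂Q_1/∂P_2)(P_2/Q_1) = -40.4274 × 30.45/901.346 ≈ -1.366.
%ΔQ_1 ≈ ε × %ΔP_2 = -1.366 × (18%) = -24.6%.

-24.6%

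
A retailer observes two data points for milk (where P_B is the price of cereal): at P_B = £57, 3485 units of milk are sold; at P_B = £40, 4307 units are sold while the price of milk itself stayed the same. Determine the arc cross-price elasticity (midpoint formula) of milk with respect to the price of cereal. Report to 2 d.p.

ΔQ_A = 4307 − 3485 = 822; ΔP_B = 40 − 57 = -17.
Midpoints: Q̄_A = 3896.0, P̄_B = 48.50.
ε = (ΔQ_A/Q̄_A)/(ΔP_B/P̄_B) = (822/3896.0)/(-17/48.50) ≈ -0.60.

-0.60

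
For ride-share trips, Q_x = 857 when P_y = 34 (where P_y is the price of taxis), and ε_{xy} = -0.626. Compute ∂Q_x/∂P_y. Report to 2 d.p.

-15.78

ε = (∂Q_x/∂P_y)·(P_y/Q_x) ⇒ ∂Q_x/∂P_y = ε·Q_x/P_y = -0.626 × 857/34 ≈ -15.78.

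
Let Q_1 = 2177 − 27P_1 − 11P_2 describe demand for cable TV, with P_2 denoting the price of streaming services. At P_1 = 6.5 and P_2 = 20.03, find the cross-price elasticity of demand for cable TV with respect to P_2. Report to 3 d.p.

At P_1 = 6.5 and P_2 = 20.03: Q_1 = 1781.17.
∂Q_1/∂P_2 = -11.
ε = (∂Q_1/∂P_2)(P_2/Q_1) = -11 × (20.03/1781.17) ≈ -0.124.

-0.124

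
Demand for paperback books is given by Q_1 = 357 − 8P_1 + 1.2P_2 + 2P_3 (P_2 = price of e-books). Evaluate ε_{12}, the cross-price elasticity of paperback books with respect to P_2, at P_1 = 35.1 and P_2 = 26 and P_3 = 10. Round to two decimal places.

At P_1 = 35.1 and P_2 = 26 and P_3 = 10: Q_1 = 127.4.
∂Q_1/∂P_2 = 1.2.
ε = (∂Q_1/∂P_2)(P_2/Q_1) = 1.2 × (26/127.4) ≈ 0.24.

0.24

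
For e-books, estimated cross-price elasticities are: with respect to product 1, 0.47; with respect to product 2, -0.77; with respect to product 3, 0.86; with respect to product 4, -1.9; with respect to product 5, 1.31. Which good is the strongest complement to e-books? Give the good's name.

Complements have ε < 0. The most negative value is -1.9 (product 4).

product 4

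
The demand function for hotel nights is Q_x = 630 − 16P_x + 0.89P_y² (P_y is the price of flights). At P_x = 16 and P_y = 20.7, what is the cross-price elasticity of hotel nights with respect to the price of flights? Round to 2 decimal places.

1.01

At P_x = 16 and P_y = 20.7: Q_x = 755.356.
∂Q_x/∂P_y = 1.78P_y = 1.78(20.7) = 36.8460.
ε = (∂Q_x/∂P_y)(P_y/Q_x) = 36.8460 × (20.7/755.356) ≈ 1.01.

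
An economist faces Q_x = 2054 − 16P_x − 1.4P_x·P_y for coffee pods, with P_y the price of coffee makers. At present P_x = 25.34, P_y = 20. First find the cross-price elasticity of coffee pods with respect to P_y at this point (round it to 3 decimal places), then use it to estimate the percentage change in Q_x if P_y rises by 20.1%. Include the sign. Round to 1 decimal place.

At P_x = 25.34, P_y = 20: Q_x = 939.04.
∂Q_x/∂P_y = -1.4P_x = -35.4760.
ε = (∂Q_x/∂P_y)(P_y/Q_x) = -35.4760 × 20/939.04 ≈ -0.756.
%ΔQ_x ≈ ε × %ΔP_y = -0.756 × (20.1%) = -15.2%.

-15.2%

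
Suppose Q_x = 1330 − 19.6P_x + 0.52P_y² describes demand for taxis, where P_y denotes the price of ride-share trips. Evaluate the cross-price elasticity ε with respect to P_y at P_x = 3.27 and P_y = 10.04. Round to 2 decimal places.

0.08

At P_x = 3.27 and P_y = 10.04: Q_x = 1318.325.
∂Q_x/∂P_y = 1.04P_y = 1.04(10.04) = 10.4416.
ε = (∂Q_x/∂P_y)(P_y/Q_x) = 10.4416 × (10.04/1318.325) ≈ 0.08.
ε > 0: substitutes.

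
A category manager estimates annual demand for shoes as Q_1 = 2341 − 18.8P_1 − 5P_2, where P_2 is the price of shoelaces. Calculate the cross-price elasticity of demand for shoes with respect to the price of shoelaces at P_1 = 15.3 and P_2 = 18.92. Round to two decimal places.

-0.05

At P_1 = 15.3 and P_2 = 18.92: Q_1 = 1958.76.
∂Q_1/∂P_2 = -5.
ε = (∂Q_1/∂P_2)(P_2/Q_1) = -5 × (18.92/1958.76) ≈ -0.05.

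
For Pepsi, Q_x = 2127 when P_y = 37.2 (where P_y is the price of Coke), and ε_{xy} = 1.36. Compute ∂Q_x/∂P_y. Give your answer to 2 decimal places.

77.76

ε = (∂Q_x/∂P_y)·(P_y/Q_x) ⇒ ∂Q_x/∂P_y = ε·Q_x/P_y = 1.36 × 2127/37.2 ≈ 77.76.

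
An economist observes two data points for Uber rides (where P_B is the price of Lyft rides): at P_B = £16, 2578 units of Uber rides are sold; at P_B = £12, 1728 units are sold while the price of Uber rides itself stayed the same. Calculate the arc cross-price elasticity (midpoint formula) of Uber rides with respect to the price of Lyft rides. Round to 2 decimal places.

1.38

ΔQ_A = 1728 − 2578 = -850; ΔP_B = 12 − 16 = -4.
Midpoints: Q̄_A = 2153.0, P̄_B = 14.00.
ε = (ΔQ_A/Q̄_A)/(ΔP_B/P̄_B) = (-850/2153.0)/(-4/14.00) ≈ 1.38.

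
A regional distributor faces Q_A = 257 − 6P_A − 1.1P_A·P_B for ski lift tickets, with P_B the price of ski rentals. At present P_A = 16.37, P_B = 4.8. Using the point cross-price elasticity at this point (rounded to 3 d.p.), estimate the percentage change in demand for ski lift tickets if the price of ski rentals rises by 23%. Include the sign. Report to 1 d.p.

At P_A = 16.37, P_B = 4.8: Q_A = 72.346.
∂Q_A/∂P_B = -1.1P_A = -18.0070.
ε = (∂Q_A/∂P_B)(P_B/Q_A) = -18.0070 × 4.8/72.346 ≈ -1.195.
%ΔQ_A ≈ ε × %ΔP_B = -1.195 × (23%) = -27.5%.

-27.5%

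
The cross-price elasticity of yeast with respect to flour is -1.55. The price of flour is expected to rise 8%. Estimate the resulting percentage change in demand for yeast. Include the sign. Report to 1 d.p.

-12.4%

%ΔQ ≈ ε × %ΔP of flour = -1.55 × (8%) = -12.4%.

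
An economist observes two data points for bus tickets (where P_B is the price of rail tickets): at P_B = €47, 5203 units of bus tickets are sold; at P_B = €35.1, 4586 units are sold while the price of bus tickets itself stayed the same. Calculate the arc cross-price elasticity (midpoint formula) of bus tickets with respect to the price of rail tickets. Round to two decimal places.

0.43

ΔQ_A = 4586 − 5203 = -617; ΔP_B = 35.1 − 47 = -11.9.
Midpoints: Q̄_A = 4894.5, P̄_B = 41.05.
ε = (ΔQ_A/Q̄_A)/(ΔP_B/P̄_B) = (-617/4894.5)/(-11.9/41.05) ≈ 0.43.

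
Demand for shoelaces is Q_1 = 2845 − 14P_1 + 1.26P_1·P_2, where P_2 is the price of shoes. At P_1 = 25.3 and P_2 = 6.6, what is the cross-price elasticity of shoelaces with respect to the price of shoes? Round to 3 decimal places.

At P_1 = 25.3 and P_2 = 6.6: Q_1 = 2701.195.
∂Q_1/∂P_2 = 1.26P_1 = 1.26(25.3) = 31.8780.
ε = (∂Q_1/∂P_2)(P_2/Q_1) = 31.8780 × (6.6/2701.195) ≈ 0.078.

0.078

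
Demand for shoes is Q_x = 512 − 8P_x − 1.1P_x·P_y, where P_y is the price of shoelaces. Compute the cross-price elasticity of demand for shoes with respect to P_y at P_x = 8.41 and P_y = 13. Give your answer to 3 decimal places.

At P_x = 8.41 and P_y = 13: Q_x = 324.457.
∂Q_x/∂P_y = -1.1P_x = -1.1(8.41) = -9.2510.
ε = (∂Q_x/∂P_y)(P_y/Q_x) = -9.2510 × (13/324.457) ≈ -0.371.
ε < 0: complements.

-0.371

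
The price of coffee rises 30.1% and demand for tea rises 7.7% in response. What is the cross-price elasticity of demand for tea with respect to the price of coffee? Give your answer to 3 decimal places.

0.256

ε = (%ΔQ of tea) / (%ΔP of coffee) = (7.7%) / (30.1%) ≈ 0.256.
Positive cross-price elasticity: substitutes.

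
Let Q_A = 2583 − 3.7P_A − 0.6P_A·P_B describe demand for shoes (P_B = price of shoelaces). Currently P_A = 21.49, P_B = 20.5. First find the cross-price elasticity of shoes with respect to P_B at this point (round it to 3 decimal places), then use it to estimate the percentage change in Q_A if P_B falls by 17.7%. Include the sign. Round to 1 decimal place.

2.1%

At P_A = 21.49, P_B = 20.5: Q_A = 2239.16.
∂Q_A/∂P_B = -0.6P_A = -12.8940.
ε = (∂Q_A/∂P_B)(P_B/Q_A) = -12.8940 × 20.5/2239.16 ≈ -0.118.
%ΔQ_A ≈ ε × %ΔP_B = -0.118 × (-17.7%) = 2.1%.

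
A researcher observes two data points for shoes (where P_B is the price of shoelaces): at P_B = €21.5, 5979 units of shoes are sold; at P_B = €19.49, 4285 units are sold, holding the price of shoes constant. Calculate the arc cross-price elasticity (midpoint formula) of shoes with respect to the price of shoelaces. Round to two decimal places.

3.37

ΔQ_A = 4285 − 5979 = -1694; ΔP_B = 19.49 − 21.5 = -2.01.
Midpoints: Q̄_A = 5132.0, P̄_B = 20.49.
ε = (ΔQ_A/Q̄_A)/(ΔP_B/P̄_B) = (-1694/5132.0)/(-2.01/20.49) ≈ 3.37.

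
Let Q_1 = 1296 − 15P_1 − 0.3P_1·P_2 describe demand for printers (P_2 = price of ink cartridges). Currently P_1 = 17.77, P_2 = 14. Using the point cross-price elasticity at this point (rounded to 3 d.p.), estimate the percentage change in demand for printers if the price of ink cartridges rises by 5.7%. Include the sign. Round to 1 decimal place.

At P_1 = 17.77, P_2 = 14: Q_1 = 954.816.
∂Q_1/∂P_2 = -0.3P_1 = -5.3310.
ε = (∂Q_1/∂P_2)(P_2/Q_1) = -5.3310 × 14/954.816 ≈ -0.078.
%ΔQ_1 ≈ ε × %ΔP_2 = -0.078 × (5.7%) = -0.4%.

-0.4%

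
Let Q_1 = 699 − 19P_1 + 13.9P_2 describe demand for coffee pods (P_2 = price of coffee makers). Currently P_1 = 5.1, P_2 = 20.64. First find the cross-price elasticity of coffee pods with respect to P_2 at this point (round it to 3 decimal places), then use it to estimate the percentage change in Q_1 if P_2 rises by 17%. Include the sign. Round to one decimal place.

5.5%

At P_1 = 5.1, P_2 = 20.64: Q_1 = 888.996.
∂Q_1/∂P_2 = 13.9.
ε = (∂Q_1/∂P_2)(P_2/Q_1) = 13.9000 × 20.64/888.996 ≈ 0.323.
%ΔQ_1 ≈ ε × %ΔP_2 = 0.323 × (17%) = 5.5%.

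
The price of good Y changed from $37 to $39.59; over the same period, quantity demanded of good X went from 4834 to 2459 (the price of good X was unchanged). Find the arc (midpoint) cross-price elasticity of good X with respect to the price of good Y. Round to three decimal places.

ΔQ_X = 2459 − 4834 = -2375; ΔP_Y = 39.59 − 37 = 2.59.
Midpoints: Q̄_X = 3646.5, P̄_Y = 38.30.
ε = (ΔQ_X/Q̄_X)/(ΔP_Y/P̄_Y) = (-2375/3646.5)/(2.59/38.30) ≈ -9.630.
ε < 0: good X and good Y are complements.

-9.630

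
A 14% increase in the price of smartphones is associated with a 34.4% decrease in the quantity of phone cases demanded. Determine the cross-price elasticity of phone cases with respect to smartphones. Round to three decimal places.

-2.457

ε = (%ΔQ of phone cases) / (%ΔP of smartphones) = (-34.4%) / (14%) ≈ -2.457.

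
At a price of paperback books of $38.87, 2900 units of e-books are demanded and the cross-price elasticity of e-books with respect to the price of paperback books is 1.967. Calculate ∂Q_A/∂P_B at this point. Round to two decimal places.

146.75

ε = (∂Q_A/∂P_B)·(P_B/Q_A) ⇒ ∂Q_A/∂P_B = ε·Q_A/P_B = 1.967 × 2900/38.87 ≈ 146.75.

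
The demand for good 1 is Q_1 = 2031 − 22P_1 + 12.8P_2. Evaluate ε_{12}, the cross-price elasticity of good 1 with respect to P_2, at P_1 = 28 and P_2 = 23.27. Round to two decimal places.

At P_1 = 28 and P_2 = 23.27: Q_1 = 1712.856.
∂Q_1/∂P_2 = 12.8.
ε = (∂Q_1/∂P_2)(P_2/Q_1) = 12.8 × (23.27/1712.856) ≈ 0.17.

0.17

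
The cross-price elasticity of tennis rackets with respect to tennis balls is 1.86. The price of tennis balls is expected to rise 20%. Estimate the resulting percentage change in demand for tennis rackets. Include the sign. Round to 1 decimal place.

37.2%

%ΔQ ≈ ε × %ΔP of tennis balls = 1.86 × (20%) = 37.2%.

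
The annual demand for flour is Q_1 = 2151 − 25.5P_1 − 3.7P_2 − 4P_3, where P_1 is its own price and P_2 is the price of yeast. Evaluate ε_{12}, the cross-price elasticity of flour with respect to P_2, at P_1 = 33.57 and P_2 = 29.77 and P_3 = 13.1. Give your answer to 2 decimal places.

-0.10

At P_1 = 33.57 and P_2 = 29.77 and P_3 = 13.1: Q_1 = 1132.416.
∂Q_1/∂P_2 = -3.7.
ε = (∂Q_1/∂P_2)(P_2/Q_1) = -3.7 × (29.77/1132.416) ≈ -0.10.
Since ε < 0, flour and yeast are complements.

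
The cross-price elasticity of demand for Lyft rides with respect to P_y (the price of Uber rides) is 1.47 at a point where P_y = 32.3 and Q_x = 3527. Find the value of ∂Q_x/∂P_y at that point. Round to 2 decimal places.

160.52

ε = (∂Q_x/∂P_y)·(P_y/Q_x) ⇒ ∂Q_x/∂P_y = ε·Q_x/P_y = 1.47 × 3527/32.3 ≈ 160.52.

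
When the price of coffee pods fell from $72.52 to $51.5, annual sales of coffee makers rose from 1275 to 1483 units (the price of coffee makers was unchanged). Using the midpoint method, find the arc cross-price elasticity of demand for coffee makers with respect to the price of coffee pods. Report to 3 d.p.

ΔQ_A = 1483 − 1275 = 208; ΔP_B = 51.5 − 72.52 = -21.02.
Midpoints: Q̄_A = 1379.0, P̄_B = 62.01.
ε = (ΔQ_A/Q̄_A)/(ΔP_B/P̄_B) = (208/1379.0)/(-21.02/62.01) ≈ -0.445.

-0.445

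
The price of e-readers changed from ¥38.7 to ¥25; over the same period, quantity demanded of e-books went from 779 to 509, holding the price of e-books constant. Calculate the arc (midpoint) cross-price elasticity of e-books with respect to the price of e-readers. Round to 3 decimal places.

ΔQ_A = 509 − 779 = -270; ΔP_B = 25 − 38.7 = -13.7.
Midpoints: Q̄_A = 644.0, P̄_B = 31.85.
ε = (ΔQ_A/Q̄_A)/(ΔP_B/P̄_B) = (-270/644.0)/(-13.7/31.85) ≈ 0.975.

0.975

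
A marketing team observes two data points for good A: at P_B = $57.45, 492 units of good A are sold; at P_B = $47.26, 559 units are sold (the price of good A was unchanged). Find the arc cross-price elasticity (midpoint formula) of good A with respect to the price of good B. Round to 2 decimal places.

-0.66

ΔQ_A = 559 − 492 = 67; ΔP_B = 47.26 − 57.45 = -10.19.
Midpoints: Q̄_A = 525.5, P̄_B = 52.36.
ε = (ΔQ_A/Q̄_A)/(ΔP_B/P̄_B) = (67/525.5)/(-10.19/52.36) ≈ -0.66.
ε < 0: good A and good B are complements.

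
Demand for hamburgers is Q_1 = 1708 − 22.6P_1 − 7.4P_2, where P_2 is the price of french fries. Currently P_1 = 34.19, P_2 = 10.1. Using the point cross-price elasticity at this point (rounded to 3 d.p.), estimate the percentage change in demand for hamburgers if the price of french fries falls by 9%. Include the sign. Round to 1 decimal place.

At P_1 = 34.19, P_2 = 10.1: Q_1 = 860.566.
∂Q_1/∂P_2 = -7.4.
ε = (∂Q_1/∂P_2)(P_2/Q_1) = -7.4000 × 10.1/860.566 ≈ -0.087.
%ΔQ_1 ≈ ε × %ΔP_2 = -0.087 × (-9%) = 0.8%.

0.8%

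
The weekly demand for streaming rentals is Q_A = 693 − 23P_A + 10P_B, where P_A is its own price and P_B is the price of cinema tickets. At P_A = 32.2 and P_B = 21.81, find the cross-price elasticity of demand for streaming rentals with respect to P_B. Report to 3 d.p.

1.279

At P_A = 32.2 and P_B = 21.81: Q_A = 170.5.
∂Q_A/∂P_B = 10.
ε = (∂Q_A/∂P_B)(P_B/Q_A) = 10 × (21.81/170.5) ≈ 1.279.
Since ε > 0, streaming rentals and cinema tickets are substitutes.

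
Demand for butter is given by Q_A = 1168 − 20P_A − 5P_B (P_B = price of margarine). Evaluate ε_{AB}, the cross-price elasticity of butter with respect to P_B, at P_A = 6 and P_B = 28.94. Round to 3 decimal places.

At P_A = 6 and P_B = 28.94: Q_A = 903.3.
∂Q_A/∂P_B = -5.
ε = (∂Q_A/∂P_B)(P_B/Q_A) = -5 × (28.94/903.3) ≈ -0.160.

-0.160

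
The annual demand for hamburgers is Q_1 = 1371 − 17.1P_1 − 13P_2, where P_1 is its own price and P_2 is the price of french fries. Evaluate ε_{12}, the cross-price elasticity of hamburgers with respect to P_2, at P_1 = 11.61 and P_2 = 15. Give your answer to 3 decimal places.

At P_1 = 11.61 and P_2 = 15: Q_1 = 977.469.
∂Q_1/∂P_2 = -13.
ε = (∂Q_1/∂P_2)(P_2/Q_1) = -13 × (15/977.469) ≈ -0.199.
Since ε < 0, hamburgers and french fries are complements.

-0.199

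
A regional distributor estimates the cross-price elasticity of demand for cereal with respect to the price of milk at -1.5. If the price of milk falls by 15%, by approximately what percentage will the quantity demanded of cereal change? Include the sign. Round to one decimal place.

22.5%

%ΔQ ≈ ε × %ΔP of milk = -1.5 × (-15%) = 22.5%.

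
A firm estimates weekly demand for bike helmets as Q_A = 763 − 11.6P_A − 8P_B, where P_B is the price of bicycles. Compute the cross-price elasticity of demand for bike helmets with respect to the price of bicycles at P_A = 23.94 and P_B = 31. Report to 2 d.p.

-1.05

At P_A = 23.94 and P_B = 31: Q_A = 237.296.
∂Q_A/∂P_B = -8.
ε = (∂Q_A/∂P_B)(P_B/Q_A) = -8 × (31/237.296) ≈ -1.05.
Since ε < 0, bike helmets and bicycles are complements.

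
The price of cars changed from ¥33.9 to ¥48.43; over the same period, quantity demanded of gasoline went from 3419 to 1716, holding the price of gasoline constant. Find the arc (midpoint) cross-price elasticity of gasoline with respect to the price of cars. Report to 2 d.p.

-1.88

ΔQ_A = 1716 − 3419 = -1703; ΔP_B = 48.43 − 33.9 = 14.53.
Midpoints: Q̄_A = 2567.5, P̄_B = 41.16.
ε = (ΔQ_A/Q̄_A)/(ΔP_B/P̄_B) = (-1703/2567.5)/(14.53/41.16) ≈ -1.88.
ε < 0: gasoline and cars are complements.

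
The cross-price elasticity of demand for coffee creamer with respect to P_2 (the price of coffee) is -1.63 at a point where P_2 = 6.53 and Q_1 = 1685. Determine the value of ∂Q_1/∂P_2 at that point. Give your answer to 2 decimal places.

ε = (∂Q_1/∂P_2)·(P_2/Q_1) ⇒ ∂Q_1/∂P_2 = ε·Q_1/P_2 = -1.63 × 1685/6.53 ≈ -420.60.

-420.60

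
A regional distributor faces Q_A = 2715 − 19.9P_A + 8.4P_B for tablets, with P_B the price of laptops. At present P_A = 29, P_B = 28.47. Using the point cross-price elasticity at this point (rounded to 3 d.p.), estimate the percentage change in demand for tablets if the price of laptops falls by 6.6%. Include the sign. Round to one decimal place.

At P_A = 29, P_B = 28.47: Q_A = 2377.048.
∂Q_A/∂P_B = 8.4.
ε = (∂Q_A/∂P_B)(P_B/Q_A) = 8.4000 × 28.47/2377.048 ≈ 0.101.
%ΔQ_A ≈ ε × %ΔP_B = 0.101 × (-6.6%) = -0.7%.

-0.7%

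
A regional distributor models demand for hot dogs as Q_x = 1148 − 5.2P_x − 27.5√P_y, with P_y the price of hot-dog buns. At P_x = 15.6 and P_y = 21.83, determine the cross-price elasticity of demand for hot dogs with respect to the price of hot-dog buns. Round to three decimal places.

At P_x = 15.6 and P_y = 21.83: Q_x = 938.393.
∂Q_x/∂P_y = -27.5/(2√P_y) = -27.5/(2√21.83) = -2.9429.
ε = (∂Q_x/∂P_y)(P_y/Q_x) = -2.9429 × (21.83/938.393) ≈ -0.068.

-0.068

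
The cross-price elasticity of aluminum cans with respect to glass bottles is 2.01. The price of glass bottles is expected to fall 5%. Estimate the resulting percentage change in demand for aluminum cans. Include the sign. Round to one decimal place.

%ΔQ ≈ ε × %ΔP of glass bottles = 2.01 × (-5%) = -10.1%.

-10.1%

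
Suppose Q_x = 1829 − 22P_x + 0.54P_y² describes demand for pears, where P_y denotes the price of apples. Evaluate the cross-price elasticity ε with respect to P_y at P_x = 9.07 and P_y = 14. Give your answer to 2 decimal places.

At P_x = 9.07 and P_y = 14: Q_x = 1735.3.
∂Q_x/∂P_y = 1.08P_y = 1.08(14) = 15.1200.
ε = (∂Q_x/∂P_y)(P_y/Q_x) = 15.1200 × (14/1735.3) ≈ 0.12.
ε > 0: substitutes.

0.12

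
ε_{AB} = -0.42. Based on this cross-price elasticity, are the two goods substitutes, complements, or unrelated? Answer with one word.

ε = -0.42 < 0, so a higher price of good B lowers demand for good A: complements.

complements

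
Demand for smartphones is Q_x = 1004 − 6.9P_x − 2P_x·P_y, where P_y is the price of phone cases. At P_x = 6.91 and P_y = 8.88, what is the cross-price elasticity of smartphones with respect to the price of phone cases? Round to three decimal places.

-0.147

At P_x = 6.91 and P_y = 8.88: Q_x = 833.599.
∂Q_x/∂P_y = -2P_x = -2(6.91) = -13.8200.
ε = (∂Q_x/∂P_y)(P_y/Q_x) = -13.8200 × (8.88/833.599) ≈ -0.147.
ε < 0: complements.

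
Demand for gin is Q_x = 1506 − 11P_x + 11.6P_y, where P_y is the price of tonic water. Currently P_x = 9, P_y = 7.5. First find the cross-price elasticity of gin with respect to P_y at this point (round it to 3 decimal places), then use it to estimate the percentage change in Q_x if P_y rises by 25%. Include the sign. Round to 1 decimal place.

At P_x = 9, P_y = 7.5: Q_x = 1494.
∂Q_x/∂P_y = 11.6.
ε = (∂Q_x/∂P_y)(P_y/Q_x) = 11.6000 × 7.5/1494 ≈ 0.058.
%ΔQ_x ≈ ε × %ΔP_y = 0.058 × (25%) = 1.5%.

1.5%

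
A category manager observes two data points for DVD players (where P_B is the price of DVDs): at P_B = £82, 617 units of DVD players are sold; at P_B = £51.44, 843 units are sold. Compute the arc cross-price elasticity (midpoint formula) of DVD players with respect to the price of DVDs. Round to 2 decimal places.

-0.68

ΔQ_A = 843 − 617 = 226; ΔP_B = 51.44 − 82 = -30.56.
Midpoints: Q̄_A = 730.0, P̄_B = 66.72.
ε = (ΔQ_A/Q̄_A)/(ΔP_B/P̄_B) = (226/730.0)/(-30.56/66.72) ≈ -0.68.
ε < 0: DVD players and DVDs are complements.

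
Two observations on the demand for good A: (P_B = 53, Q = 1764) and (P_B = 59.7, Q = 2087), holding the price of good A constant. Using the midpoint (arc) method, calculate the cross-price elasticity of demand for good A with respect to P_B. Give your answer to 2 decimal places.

ΔQ_A = 2087 − 1764 = 323; ΔP_B = 59.7 − 53 = 6.7.
Midpoints: Q̄_A = 1925.5, P̄_B = 56.35.
ε = (ΔQ_A/Q̄_A)/(ΔP_B/P̄_B) = (323/1925.5)/(6.7/56.35) ≈ 1.41.
ε > 0: good A and good B are substitutes.

1.41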